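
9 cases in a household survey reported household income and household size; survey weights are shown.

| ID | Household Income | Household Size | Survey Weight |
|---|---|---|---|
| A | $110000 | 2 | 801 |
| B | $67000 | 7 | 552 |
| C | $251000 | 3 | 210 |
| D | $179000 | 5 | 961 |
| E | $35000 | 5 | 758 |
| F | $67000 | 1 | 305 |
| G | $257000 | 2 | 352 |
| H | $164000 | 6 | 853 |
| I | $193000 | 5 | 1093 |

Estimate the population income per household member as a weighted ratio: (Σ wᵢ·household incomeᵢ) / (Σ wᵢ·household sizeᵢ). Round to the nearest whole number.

31887

Σ wᵢ·y = 110000×801 + 67000×552 + 251000×210 + 179000×961 + 35000×758 + 67000×305 + 257000×352 + 164000×853 + 193000×1093
  = 838093000
Σ wᵢ·x = 2×801 + 7×552 + 3×210 + 5×961 + 5×758 + 1×305 + 2×352 + 6×853 + 5×1093
  = 1602 + 3864 + 630 + 4805 + 3790 + 305 + 704 + 5118 + 5465 = 26283
Ratio = 838093000 / 26283 = 31887.266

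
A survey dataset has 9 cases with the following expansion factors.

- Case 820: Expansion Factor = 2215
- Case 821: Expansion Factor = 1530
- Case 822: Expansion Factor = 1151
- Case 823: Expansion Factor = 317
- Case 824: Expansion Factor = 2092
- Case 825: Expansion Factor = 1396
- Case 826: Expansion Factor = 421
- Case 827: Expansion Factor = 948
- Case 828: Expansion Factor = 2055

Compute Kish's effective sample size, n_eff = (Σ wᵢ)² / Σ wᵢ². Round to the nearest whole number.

Σ wᵢ = 2215 + 1530 + 1151 + 317 + 2092 + 1396 + 421 + 948 + 2055 = 12125
Σ wᵢ² = 4906225 + 2340900 + 1324801 + 100489 + 4376464 + 1948816 + 177241 + 898704 + 4223025 = 20296665
n_eff = 12125² / 20296665 = 147015625 / 20296665 = 7.243339

7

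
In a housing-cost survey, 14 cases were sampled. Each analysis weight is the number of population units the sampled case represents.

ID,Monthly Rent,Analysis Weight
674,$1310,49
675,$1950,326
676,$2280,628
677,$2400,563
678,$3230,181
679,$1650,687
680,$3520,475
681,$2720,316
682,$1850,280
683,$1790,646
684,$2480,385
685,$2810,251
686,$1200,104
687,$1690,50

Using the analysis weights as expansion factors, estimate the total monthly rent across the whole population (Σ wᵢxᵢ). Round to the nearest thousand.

Weighted total = 11276380

11276000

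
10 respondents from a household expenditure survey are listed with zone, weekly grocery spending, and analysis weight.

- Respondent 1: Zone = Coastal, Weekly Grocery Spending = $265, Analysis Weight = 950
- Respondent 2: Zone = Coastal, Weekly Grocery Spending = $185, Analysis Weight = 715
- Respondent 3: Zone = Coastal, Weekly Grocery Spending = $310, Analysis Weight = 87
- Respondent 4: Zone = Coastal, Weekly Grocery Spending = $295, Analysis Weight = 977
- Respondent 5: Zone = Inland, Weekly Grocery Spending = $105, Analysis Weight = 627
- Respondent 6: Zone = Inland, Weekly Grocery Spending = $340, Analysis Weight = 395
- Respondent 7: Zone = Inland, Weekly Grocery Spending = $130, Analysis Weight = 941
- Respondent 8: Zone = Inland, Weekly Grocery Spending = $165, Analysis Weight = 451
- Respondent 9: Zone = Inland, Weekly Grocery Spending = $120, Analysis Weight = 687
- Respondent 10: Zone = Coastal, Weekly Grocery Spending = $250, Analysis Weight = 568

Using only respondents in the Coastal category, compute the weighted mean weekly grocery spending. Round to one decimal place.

255.1

Coastal rows: 1, 2, 3, 4, 10
Weighted sum = 841210
Sum of weights = 950 + 715 + 87 + 977 + 568 = 3297
Weighted mean = 841210 / 3297 = 255.14407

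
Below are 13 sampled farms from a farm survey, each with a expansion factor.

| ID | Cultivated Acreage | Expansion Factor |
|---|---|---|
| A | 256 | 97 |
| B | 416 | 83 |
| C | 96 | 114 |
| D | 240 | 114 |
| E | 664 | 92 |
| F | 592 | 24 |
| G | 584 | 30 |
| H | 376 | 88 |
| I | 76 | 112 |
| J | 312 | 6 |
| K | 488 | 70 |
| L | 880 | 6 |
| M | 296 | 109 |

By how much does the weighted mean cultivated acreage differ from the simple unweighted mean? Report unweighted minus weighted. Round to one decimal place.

82.4

Unweighted sum = 5276
Unweighted mean = 5276 / 13 = 405.84615
Weighted sum = 305656
Sum of weights = 945
Weighted mean = 305656 / 945 = 323.4455
Difference (unweighted minus weighted) = 82.400651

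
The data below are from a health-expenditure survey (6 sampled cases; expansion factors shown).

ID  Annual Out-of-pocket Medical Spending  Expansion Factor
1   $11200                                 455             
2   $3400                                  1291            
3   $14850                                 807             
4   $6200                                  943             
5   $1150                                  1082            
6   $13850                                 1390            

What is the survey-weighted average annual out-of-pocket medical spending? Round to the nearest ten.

8010

Weighted sum = 11200×455 + 3400×1291 + 14850×807 + 6200×943 + 1150×1082 + 13850×1390
  = 5096000 + 4389400 + 11983950 + 5846600 + 1244300 + 19251500 = 47811750
Sum of weights = 455 + 1291 + 807 + 943 + 1082 + 1390 = 5968
Weighted mean = 47811750 / 5968 = 8011.3522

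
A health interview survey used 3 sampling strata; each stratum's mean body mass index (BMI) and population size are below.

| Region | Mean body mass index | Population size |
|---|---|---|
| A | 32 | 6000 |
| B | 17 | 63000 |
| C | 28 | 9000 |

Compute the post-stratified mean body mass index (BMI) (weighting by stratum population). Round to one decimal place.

19.4

Σ Nₕ·x̄ₕ = 32×6000 + 17×63000 + 28×9000
  = 192000 + 1071000 + 252000 = 1515000
Σ Nₕ = 6000 + 63000 + 9000 = 78000
Overall mean = 1515000 / 78000 = 19.423077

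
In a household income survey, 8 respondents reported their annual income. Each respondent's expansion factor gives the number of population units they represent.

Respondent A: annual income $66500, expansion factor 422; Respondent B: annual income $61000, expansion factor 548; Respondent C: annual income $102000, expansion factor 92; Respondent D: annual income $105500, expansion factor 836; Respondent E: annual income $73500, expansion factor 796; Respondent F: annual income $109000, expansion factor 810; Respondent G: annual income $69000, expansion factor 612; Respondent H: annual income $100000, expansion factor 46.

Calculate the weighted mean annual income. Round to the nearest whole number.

Weighted sum = 66500×422 + 61000×548 + 102000×92 + 105500×836 + 73500×796 + 109000×810 + 69000×612 + 100000×46
  = 28063000 + 33428000 + 9384000 + 88198000 + 58506000 + 88290000 + 42228000 + 4600000 = 352697000
Sum of weights = 422 + 548 + 92 + 836 + 796 + 810 + 612 + 46 = 4162
Weighted mean = 352697000 / 4162 = 84742.191

84742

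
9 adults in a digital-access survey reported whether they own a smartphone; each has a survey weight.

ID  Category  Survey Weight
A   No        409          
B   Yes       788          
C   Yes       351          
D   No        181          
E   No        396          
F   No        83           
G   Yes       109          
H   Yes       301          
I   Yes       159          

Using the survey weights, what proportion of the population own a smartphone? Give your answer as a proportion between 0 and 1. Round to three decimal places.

0.615

Sum of weights for 'Yes' = 788 + 351 + 109 + 301 + 159 = 1708
Total weight = 2777
Weighted proportion = 1708 / 2777 = 0.61505221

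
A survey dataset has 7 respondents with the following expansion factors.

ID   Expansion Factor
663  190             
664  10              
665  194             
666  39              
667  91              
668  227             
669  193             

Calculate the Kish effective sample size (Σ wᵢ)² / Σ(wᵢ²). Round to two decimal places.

Σ wᵢ = 190 + 10 + 194 + 39 + 91 + 227 + 193 = 944
Σ wᵢ² = 36100 + 100 + 37636 + 1521 + 8281 + 51529 + 37249 = 172416
n_eff = 944² / 172416 = 891136 / 172416 = 5.1685226

5.17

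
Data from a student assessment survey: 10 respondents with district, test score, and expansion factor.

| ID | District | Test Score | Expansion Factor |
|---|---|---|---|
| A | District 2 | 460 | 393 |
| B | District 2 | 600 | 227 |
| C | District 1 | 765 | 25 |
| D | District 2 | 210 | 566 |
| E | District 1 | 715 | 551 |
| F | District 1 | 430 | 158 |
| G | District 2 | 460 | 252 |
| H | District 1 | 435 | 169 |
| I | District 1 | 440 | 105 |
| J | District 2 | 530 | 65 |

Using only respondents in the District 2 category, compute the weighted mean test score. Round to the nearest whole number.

District 2 rows: A, B, D, G, J
Weighted sum = 460×393 + 600×227 + 210×566 + 460×252 + 530×65
  = 180780 + 136200 + 118860 + 115920 + 34450 = 586210
Sum of weights = 393 + 227 + 566 + 252 + 65 = 1503
Weighted mean = 586210 / 1503 = 390.02661

390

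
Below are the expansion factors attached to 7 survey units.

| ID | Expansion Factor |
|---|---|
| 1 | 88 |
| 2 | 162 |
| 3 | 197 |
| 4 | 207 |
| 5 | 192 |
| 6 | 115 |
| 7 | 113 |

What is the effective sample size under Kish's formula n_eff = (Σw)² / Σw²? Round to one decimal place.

6.5

Σ wᵢ = 88 + 162 + 197 + 207 + 192 + 115 + 113 = 1074
Σ wᵢ² = 7744 + 26244 + 38809 + 42849 + 36864 + 13225 + 12769 = 178504
n_eff = 1074² / 178504 = 1153476 / 178504 = 6.4619056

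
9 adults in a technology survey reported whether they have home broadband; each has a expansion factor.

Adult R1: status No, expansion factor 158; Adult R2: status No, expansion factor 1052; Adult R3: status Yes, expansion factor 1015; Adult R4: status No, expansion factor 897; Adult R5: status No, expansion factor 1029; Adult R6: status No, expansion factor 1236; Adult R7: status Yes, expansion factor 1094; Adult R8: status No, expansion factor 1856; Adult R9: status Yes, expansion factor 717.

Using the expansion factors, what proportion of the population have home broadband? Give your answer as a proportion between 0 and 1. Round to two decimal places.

Sum of weights for 'Yes' = 1015 + 1094 + 717 = 2826
Total weight = 158 + 1052 + 1015 + 897 + 1029 + 1236 + 1094 + 1856 + 717 = 9054
Weighted proportion = 2826 / 9054 = 0.31212724

0.31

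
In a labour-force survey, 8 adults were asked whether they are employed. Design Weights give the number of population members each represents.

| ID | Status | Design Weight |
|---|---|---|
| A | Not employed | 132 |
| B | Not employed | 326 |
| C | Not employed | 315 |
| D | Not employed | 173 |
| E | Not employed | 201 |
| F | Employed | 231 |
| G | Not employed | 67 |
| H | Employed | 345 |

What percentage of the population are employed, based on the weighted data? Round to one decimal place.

Sum of weights for 'Employed' = 231 + 345 = 576
Total weight = 1790
Weighted proportion = 576 / 1790 = 0.32178771 → 32.178771%

32.2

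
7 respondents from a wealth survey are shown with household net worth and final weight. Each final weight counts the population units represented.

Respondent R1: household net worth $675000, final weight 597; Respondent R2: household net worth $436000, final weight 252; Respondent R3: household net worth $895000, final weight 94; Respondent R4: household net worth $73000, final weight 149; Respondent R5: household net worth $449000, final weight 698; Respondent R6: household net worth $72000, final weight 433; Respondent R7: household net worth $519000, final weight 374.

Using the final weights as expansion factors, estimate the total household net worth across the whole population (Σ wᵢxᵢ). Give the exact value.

Weighted total = 675000×597 + 436000×252 + 895000×94 + 73000×149 + 449000×698 + 72000×433 + 519000×374
  = 402975000 + 109872000 + 84130000 + 10877000 + 313402000 + 31176000 + 194106000 = 1146538000

1146538000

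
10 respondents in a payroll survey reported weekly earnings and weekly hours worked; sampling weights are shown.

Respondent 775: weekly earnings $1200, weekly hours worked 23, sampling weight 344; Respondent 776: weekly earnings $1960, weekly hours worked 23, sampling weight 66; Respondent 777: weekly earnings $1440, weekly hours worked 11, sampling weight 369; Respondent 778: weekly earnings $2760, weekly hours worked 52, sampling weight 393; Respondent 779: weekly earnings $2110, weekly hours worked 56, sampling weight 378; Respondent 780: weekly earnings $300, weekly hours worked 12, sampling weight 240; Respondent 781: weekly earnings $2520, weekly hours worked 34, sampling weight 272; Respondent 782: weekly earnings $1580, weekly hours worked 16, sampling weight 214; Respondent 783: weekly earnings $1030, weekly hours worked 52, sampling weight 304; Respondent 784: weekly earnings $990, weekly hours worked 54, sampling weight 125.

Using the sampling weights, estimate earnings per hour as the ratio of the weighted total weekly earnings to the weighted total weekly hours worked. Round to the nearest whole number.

Σ wᵢ·y = 1200×344 + 1960×66 + 1440×369 + 2760×393 + 2110×378 + 300×240 + 2520×272 + 1580×214 + 1030×304 + 990×125
  = 412800 + 129360 + 531360 + 1084680 + 797580 + 72000 + 685440 + 338120 + 313120 + 123750 = 4488210
Σ wᵢ·x = 93203
Ratio = 4488210 / 93203 = 48.15521

48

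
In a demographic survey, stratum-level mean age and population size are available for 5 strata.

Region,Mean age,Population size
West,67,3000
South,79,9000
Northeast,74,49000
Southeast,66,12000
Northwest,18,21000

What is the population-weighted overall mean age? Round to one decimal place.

60.7

Σ Nₕ·x̄ₕ = 67×3000 + 79×9000 + 74×49000 + 66×12000 + 18×21000
  = 201000 + 711000 + 3626000 + 792000 + 378000 = 5708000
Σ Nₕ = 3000 + 9000 + 49000 + 12000 + 21000 = 94000
Overall mean = 5708000 / 94000 = 60.723404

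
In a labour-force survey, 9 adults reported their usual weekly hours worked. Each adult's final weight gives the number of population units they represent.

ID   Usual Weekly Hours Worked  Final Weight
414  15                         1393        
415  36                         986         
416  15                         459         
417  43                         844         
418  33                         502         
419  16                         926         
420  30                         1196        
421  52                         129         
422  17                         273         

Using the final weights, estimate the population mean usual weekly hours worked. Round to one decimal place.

26.6

Weighted sum = 15×1393 + 36×986 + 15×459 + 43×844 + 33×502 + 16×926 + 30×1196 + 52×129 + 17×273
  = 178179
Sum of weights = 1393 + 986 + 459 + 844 + 502 + 926 + 1196 + 129 + 273 = 6708
Weighted mean = 178179 / 6708 = 26.562165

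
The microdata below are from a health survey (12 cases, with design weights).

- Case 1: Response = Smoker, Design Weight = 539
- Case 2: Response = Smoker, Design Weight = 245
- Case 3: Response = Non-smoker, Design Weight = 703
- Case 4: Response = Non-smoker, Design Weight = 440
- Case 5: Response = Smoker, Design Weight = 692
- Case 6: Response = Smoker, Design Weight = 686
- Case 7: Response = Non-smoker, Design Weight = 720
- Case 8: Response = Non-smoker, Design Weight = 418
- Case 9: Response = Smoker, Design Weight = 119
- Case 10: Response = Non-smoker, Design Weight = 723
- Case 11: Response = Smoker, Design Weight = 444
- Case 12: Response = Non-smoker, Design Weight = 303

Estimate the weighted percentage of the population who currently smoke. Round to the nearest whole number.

45

Sum of weights for 'Smoker' = 539 + 245 + 692 + 686 + 119 + 444 = 2725
Total weight = 6032
Weighted proportion = 2725 / 6032 = 0.45175729 → 45.175729%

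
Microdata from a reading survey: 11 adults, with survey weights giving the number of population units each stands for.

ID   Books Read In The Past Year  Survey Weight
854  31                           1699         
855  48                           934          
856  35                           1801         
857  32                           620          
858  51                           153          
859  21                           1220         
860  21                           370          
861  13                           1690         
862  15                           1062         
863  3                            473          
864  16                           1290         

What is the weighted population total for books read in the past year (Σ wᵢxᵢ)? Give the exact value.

281528

Weighted total = 31×1699 + 48×934 + 35×1801 + 32×620 + 51×153 + 21×1220 + 21×370 + 13×1690 + 15×1062 + 3×473 + 16×1290
  = 52669 + 44832 + 63035 + 19840 + 7803 + 25620 + 7770 + 21970 + 15930 + 1419 + 20640 = 281528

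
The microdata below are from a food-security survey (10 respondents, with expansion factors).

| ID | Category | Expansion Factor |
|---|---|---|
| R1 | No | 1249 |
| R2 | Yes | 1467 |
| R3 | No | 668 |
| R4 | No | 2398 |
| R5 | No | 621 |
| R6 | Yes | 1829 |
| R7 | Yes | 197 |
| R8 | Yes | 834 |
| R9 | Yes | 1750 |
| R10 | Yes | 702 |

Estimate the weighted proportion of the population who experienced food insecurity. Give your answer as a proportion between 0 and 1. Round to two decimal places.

0.58

Sum of weights for 'Yes' = 1467 + 1829 + 197 + 834 + 1750 + 702 = 6779
Total weight = 1249 + 1467 + 668 + 2398 + 621 + 1829 + 197 + 834 + 1750 + 702 = 11715
Weighted proportion = 6779 / 11715 = 0.57865984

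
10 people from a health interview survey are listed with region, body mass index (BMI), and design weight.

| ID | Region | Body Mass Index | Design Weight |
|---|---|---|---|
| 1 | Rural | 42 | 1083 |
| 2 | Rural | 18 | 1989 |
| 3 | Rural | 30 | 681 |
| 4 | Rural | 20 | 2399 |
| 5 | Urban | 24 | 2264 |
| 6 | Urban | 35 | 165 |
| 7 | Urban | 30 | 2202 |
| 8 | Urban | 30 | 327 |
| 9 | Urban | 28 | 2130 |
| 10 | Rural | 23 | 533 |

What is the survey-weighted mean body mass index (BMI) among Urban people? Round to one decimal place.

Urban rows: 5, 6, 7, 8, 9
Weighted sum = 24×2264 + 35×165 + 30×2202 + 30×327 + 28×2130
  = 54336 + 5775 + 66060 + 9810 + 59640 = 195621
Sum of weights = 7088
Weighted mean = 195621 / 7088 = 27.5989

27.6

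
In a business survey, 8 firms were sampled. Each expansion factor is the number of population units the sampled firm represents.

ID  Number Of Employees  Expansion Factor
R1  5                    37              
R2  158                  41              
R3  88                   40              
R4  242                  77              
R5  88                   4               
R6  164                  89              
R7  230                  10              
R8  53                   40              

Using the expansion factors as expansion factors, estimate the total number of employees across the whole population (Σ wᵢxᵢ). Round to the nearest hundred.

48200

Weighted total = 5×37 + 158×41 + 88×40 + 242×77 + 88×4 + 164×89 + 230×10 + 53×40
  = 185 + 6478 + 3520 + 18634 + 352 + 14596 + 2300 + 2120 = 48185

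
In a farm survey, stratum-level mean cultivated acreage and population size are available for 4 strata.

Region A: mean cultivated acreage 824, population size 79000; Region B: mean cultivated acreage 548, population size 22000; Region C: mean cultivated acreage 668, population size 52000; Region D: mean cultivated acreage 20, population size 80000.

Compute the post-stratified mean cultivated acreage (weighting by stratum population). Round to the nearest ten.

490

Σ Nₕ·x̄ₕ = 824×79000 + 548×22000 + 668×52000 + 20×80000
  = 65096000 + 12056000 + 34736000 + 1600000 = 113488000
Σ Nₕ = 79000 + 22000 + 52000 + 80000 = 233000
Overall mean = 113488000 / 233000 = 487.07296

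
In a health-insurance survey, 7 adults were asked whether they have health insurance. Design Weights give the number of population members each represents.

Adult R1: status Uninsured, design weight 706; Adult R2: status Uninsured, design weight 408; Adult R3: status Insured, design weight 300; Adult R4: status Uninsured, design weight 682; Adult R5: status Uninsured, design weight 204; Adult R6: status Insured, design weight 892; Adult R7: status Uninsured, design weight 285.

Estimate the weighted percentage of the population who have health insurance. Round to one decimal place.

34.3

Sum of weights for 'Insured' = 300 + 892 = 1192
Total weight = 3477
Weighted proportion = 1192 / 3477 = 0.34282427 → 34.282427%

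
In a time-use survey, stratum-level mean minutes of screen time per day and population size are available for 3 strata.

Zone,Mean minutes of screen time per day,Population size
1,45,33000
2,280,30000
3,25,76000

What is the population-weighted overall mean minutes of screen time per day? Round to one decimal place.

84.8

Σ Nₕ·x̄ₕ = 45×33000 + 280×30000 + 25×76000
  = 1485000 + 8400000 + 1900000 = 11785000
Σ Nₕ = 33000 + 30000 + 76000 = 139000
Overall mean = 11785000 / 139000 = 84.784173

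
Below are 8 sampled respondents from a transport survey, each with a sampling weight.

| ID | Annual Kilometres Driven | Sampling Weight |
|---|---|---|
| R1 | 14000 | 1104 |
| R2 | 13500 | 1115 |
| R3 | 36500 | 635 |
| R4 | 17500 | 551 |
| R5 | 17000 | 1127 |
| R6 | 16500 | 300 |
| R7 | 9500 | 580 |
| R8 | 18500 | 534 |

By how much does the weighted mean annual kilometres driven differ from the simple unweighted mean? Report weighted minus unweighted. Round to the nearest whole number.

-582

Unweighted sum = 14000 + 13500 + 36500 + 17500 + 17000 + 16500 + 9500 + 18500 = 143000
Unweighted mean = 143000 / 8 = 17875
Weighted sum = 14000×1104 + 13500×1115 + 36500×635 + 17500×551 + 17000×1127 + 16500×300 + 9500×580 + 18500×534
  = 15456000 + 15052500 + 23177500 + 9642500 + 19159000 + 4950000 + 5510000 + 9879000 = 102826500
Sum of weights = 5946
Weighted mean = 102826500 / 5946 = 17293.391
Difference (weighted minus unweighted) = -581.60949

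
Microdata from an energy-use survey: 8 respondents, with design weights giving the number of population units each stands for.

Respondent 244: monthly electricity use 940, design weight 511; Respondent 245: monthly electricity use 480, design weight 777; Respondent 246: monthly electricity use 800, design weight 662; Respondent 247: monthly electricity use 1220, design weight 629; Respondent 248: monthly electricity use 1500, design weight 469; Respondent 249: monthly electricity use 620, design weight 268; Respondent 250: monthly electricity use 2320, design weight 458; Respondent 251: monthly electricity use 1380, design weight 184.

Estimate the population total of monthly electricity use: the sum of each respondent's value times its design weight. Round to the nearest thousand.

Weighted total = 940×511 + 480×777 + 800×662 + 1220×629 + 1500×469 + 620×268 + 2320×458 + 1380×184
  = 480340 + 372960 + 529600 + 767380 + 703500 + 166160 + 1062560 + 253920 = 4336420

4336000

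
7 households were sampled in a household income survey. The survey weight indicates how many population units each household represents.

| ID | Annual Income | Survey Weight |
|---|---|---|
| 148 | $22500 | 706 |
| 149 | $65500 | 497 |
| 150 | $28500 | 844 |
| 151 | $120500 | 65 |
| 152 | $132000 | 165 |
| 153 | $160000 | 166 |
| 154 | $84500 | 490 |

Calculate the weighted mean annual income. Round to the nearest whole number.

Weighted sum = 22500×706 + 65500×497 + 28500×844 + 120500×65 + 132000×165 + 160000×166 + 84500×490
  = 170070000
Sum of weights = 706 + 497 + 844 + 65 + 165 + 166 + 490 = 2933
Weighted mean = 170070000 / 2933 = 57984.998

57985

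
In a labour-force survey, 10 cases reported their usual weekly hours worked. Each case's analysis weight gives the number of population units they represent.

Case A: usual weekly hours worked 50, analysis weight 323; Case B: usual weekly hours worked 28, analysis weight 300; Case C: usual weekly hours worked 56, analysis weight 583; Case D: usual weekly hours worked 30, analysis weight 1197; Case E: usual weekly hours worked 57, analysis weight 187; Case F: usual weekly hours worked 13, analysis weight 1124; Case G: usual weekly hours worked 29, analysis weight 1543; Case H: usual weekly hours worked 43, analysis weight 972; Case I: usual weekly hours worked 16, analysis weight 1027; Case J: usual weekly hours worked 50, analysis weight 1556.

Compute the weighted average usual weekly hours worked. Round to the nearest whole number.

34

Weighted sum = 50×323 + 28×300 + 56×583 + 30×1197 + 57×187 + 13×1124 + 29×1543 + 43×972 + 16×1027 + 50×1556
  = 299154
Sum of weights = 323 + 300 + 583 + 1197 + 187 + 1124 + 1543 + 972 + 1027 + 1556 = 8812
Weighted mean = 299154 / 8812 = 33.948479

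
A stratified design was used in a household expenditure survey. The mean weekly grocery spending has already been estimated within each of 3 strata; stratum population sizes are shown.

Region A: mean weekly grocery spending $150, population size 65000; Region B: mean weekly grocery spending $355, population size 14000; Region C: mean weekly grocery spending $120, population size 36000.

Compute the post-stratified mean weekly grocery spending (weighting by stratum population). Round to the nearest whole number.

166

Σ Nₕ·x̄ₕ = 150×65000 + 355×14000 + 120×36000
  = 9750000 + 4970000 + 4320000 = 19040000
Σ Nₕ = 65000 + 14000 + 36000 = 115000
Overall mean = 19040000 / 115000 = 165.56522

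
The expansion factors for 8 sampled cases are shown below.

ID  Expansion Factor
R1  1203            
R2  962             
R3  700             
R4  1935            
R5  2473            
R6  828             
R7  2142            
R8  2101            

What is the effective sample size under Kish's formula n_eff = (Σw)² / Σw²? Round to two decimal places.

6.80

Σ wᵢ = 1203 + 962 + 700 + 1935 + 2473 + 828 + 2142 + 2101 = 12344
Σ wᵢ² = 1447209 + 925444 + 490000 + 3744225 + 6115729 + 685584 + 4588164 + 4414201 = 22410556
n_eff = 12344² / 22410556 = 152374336 / 22410556 = 6.7992216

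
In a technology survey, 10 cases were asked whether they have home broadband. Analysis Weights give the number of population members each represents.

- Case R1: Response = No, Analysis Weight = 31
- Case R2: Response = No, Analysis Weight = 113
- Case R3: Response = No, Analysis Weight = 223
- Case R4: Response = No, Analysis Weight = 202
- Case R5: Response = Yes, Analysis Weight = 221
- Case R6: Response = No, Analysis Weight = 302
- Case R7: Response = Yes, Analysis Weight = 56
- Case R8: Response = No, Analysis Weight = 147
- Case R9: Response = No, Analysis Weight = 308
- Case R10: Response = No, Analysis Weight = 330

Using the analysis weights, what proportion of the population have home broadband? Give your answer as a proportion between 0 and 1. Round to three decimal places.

Sum of weights for 'Yes' = 221 + 56 = 277
Total weight = 31 + 113 + 223 + 202 + 221 + 302 + 56 + 147 + 308 + 330 = 1933
Weighted proportion = 277 / 1933 = 0.14330057

0.143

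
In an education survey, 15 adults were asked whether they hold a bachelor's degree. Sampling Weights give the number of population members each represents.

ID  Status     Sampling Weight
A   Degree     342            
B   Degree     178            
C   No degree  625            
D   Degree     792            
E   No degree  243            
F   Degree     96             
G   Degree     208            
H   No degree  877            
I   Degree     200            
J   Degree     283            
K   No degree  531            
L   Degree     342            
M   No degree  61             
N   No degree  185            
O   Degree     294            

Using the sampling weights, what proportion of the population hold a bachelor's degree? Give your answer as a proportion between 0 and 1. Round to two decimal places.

0.52

Sum of weights for 'Degree' = 342 + 178 + 792 + 96 + 208 + 200 + 283 + 342 + 294 = 2735
Total weight = 5257
Weighted proportion = 2735 / 5257 = 0.5202587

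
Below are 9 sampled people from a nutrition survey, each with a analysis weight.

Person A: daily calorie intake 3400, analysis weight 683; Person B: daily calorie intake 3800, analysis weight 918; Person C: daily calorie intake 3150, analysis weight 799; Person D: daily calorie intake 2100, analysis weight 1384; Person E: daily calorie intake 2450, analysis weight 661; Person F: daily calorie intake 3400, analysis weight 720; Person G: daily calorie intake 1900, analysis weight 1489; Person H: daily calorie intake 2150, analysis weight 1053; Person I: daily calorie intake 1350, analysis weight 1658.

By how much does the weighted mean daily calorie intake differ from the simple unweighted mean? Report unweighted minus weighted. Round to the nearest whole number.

Unweighted sum = 3400 + 3800 + 3150 + 2100 + 2450 + 3400 + 1900 + 2150 + 1350 = 23700
Unweighted mean = 23700 / 9 = 2633.3333
Weighted sum = 22632650
Sum of weights = 683 + 918 + 799 + 1384 + 661 + 720 + 1489 + 1053 + 1658 = 9365
Weighted mean = 22632650 / 9365 = 2416.7272
Difference (unweighted minus weighted) = 216.60616

217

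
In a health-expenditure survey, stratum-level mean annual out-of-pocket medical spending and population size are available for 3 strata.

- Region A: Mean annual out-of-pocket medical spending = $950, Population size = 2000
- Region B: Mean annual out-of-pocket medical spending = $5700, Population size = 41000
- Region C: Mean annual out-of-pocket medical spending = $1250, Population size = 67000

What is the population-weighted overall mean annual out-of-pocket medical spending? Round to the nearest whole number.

2903

Σ Nₕ·x̄ₕ = 319350000
Σ Nₕ = 2000 + 41000 + 67000 = 110000
Overall mean = 319350000 / 110000 = 2903.1818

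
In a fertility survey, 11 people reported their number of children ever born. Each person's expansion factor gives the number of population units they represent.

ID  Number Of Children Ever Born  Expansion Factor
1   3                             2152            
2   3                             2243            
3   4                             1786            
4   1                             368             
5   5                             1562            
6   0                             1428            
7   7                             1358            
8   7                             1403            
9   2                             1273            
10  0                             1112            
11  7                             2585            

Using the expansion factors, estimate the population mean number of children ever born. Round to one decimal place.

4.0

Weighted sum = 68475
Sum of weights = 2152 + 2243 + 1786 + 368 + 1562 + 1428 + 1358 + 1403 + 1273 + 1112 + 2585 = 17270
Weighted mean = 68475 / 17270 = 3.9649682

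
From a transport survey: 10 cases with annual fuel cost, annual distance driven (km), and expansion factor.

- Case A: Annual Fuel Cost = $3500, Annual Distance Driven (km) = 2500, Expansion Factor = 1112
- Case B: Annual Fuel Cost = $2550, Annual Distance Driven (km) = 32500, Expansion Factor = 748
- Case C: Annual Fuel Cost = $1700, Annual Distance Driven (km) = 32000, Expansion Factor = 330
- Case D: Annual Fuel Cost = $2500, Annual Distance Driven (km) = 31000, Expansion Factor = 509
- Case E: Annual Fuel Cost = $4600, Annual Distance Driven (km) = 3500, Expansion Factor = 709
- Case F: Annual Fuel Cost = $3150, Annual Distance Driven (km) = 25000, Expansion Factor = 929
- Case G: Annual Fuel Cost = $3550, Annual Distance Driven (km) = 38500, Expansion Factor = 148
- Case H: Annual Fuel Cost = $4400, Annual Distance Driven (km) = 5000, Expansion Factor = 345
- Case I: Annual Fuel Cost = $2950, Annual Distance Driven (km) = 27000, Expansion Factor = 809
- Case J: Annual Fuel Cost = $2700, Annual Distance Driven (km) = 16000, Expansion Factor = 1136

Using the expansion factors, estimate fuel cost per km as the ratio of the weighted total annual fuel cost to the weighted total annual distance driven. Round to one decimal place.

Σ wᵢ·y = 3500×1112 + 2550×748 + 1700×330 + 2500×509 + 4600×709 + 3150×929 + 3550×148 + 4400×345 + 2950×809 + 2700×1136
  = 3892000 + 1907400 + 561000 + 1272500 + 3261400 + 2926350 + 525400 + 1518000 + 2386550 + 3067200 = 21317800
Σ wᵢ·x = 2500×1112 + 32500×748 + 32000×330 + 31000×509 + 3500×709 + 25000×929 + 38500×148 + 5000×345 + 27000×809 + 16000×1136
  = 2780000 + 24310000 + 10560000 + 15779000 + 2481500 + 23225000 + 5698000 + 1725000 + 21843000 + 18176000 = 126577500
Ratio = 21317800 / 126577500 = 0.16841698

0.2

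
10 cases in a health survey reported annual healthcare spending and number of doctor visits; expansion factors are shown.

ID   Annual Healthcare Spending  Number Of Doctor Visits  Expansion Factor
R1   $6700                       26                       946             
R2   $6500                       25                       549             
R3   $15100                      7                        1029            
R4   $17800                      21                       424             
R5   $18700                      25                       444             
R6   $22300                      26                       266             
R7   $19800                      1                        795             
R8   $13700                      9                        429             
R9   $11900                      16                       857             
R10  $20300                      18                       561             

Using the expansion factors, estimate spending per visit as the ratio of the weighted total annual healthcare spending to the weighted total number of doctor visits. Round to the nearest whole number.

896

Σ wᵢ·y = 6700×946 + 6500×549 + 15100×1029 + 17800×424 + 18700×444 + 22300×266 + 19800×795 + 13700×429 + 11900×857 + 20300×561
  = 6338200 + 3568500 + 15537900 + 7547200 + 8302800 + 5931800 + 15741000 + 5877300 + 10198300 + 11388300 = 90431300
Σ wᵢ·x = 26×946 + 25×549 + 7×1029 + 21×424 + 25×444 + 26×266 + 1×795 + 9×429 + 16×857 + 18×561
  = 24596 + 13725 + 7203 + 8904 + 11100 + 6916 + 795 + 3861 + 13712 + 10098 = 100910
Ratio = 90431300 / 100910 = 896.15796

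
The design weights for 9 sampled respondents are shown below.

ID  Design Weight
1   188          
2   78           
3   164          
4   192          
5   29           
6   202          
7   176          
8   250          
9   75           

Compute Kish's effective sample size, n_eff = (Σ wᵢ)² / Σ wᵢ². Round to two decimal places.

7.45

Σ wᵢ = 1354
Σ wᵢ² = 35344 + 6084 + 26896 + 36864 + 841 + 40804 + 30976 + 62500 + 5625 = 245934
n_eff = 1354² / 245934 = 1833316 / 245934 = 7.4545041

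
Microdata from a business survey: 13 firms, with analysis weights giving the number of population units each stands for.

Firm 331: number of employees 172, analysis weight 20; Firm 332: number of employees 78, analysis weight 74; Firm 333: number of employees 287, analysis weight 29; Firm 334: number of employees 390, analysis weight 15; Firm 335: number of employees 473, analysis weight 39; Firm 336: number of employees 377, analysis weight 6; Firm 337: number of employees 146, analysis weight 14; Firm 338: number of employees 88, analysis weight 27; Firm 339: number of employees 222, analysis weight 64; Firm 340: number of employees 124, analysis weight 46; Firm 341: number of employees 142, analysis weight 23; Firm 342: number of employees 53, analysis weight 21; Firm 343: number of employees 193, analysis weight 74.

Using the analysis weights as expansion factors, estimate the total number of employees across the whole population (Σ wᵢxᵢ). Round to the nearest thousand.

Weighted total = 87087

87000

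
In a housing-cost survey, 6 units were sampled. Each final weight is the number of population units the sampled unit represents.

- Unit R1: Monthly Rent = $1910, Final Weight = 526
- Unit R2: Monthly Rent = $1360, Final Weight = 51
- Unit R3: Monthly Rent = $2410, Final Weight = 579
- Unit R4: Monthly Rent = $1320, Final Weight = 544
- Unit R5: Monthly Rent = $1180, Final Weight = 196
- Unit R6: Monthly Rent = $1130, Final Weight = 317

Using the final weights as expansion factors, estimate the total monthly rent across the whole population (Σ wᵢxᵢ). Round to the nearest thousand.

Weighted total = 1910×526 + 1360×51 + 2410×579 + 1320×544 + 1180×196 + 1130×317
  = 1004660 + 69360 + 1395390 + 718080 + 231280 + 358210 = 3776980

3777000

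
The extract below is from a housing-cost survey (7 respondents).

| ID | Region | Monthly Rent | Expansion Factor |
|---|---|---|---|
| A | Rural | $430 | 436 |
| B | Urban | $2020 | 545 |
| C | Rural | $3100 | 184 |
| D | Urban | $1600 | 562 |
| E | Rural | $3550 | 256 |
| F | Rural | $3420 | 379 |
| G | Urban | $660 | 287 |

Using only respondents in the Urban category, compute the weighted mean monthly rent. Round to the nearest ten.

Urban rows: B, D, G
Weighted sum = 2020×545 + 1600×562 + 660×287
  = 1100900 + 899200 + 189420 = 2189520
Sum of weights = 545 + 562 + 287 = 1394
Weighted mean = 2189520 / 1394 = 1570.6743

1570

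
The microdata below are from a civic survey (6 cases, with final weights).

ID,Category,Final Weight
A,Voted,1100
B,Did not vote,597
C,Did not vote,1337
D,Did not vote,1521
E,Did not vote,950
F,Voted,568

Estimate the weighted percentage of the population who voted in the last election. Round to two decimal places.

27.47

Sum of weights for 'Voted' = 1100 + 568 = 1668
Total weight = 1100 + 597 + 1337 + 1521 + 950 + 568 = 6073
Weighted proportion = 1668 / 6073 = 0.27465832 → 27.465832%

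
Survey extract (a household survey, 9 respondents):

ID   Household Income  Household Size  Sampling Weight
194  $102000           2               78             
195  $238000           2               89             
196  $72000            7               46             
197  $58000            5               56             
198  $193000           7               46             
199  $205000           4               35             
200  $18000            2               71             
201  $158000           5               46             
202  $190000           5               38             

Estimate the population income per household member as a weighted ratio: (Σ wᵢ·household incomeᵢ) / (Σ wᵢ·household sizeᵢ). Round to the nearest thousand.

34000

Σ wᵢ·y = 67517000
Σ wᵢ·x = 2×78 + 2×89 + 7×46 + 5×56 + 7×46 + 4×35 + 2×71 + 5×46 + 5×38
  = 156 + 178 + 322 + 280 + 322 + 140 + 142 + 230 + 190 = 1960
Ratio = 67517000 / 1960 = 34447.449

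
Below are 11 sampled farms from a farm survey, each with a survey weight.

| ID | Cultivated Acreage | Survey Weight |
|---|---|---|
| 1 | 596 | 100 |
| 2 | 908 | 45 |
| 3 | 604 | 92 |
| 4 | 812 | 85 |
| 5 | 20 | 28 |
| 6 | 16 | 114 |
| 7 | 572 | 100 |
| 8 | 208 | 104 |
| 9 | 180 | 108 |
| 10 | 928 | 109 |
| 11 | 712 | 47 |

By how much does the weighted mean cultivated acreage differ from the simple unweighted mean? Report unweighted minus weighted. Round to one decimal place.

Unweighted sum = 596 + 908 + 604 + 812 + 20 + 16 + 572 + 208 + 180 + 928 + 712 = 5556
Unweighted mean = 5556 / 11 = 505.09091
Weighted sum = 596×100 + 908×45 + 604×92 + 812×85 + 20×28 + 16×114 + 572×100 + 208×104 + 180×108 + 928×109 + 712×47
  = 460320
Sum of weights = 100 + 45 + 92 + 85 + 28 + 114 + 100 + 104 + 108 + 109 + 47 = 932
Weighted mean = 460320 / 932 = 493.90558
Difference (unweighted minus weighted) = 11.18533

11.2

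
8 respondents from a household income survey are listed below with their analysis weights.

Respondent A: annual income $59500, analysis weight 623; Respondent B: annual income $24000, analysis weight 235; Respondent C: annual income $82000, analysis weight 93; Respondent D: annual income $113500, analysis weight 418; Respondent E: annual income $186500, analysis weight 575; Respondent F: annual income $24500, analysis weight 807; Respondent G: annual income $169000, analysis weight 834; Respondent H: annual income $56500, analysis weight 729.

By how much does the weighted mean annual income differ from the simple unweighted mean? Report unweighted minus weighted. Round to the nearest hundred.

-4900

Unweighted sum = 59500 + 24000 + 82000 + 113500 + 186500 + 24500 + 169000 + 56500 = 715500
Unweighted mean = 715500 / 8 = 89437.5
Weighted sum = 59500×623 + 24000×235 + 82000×93 + 113500×418 + 186500×575 + 24500×807 + 169000×834 + 56500×729
  = 406921000
Sum of weights = 4314
Weighted mean = 406921000 / 4314 = 94325.684
Difference (unweighted minus weighted) = -4888.1838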